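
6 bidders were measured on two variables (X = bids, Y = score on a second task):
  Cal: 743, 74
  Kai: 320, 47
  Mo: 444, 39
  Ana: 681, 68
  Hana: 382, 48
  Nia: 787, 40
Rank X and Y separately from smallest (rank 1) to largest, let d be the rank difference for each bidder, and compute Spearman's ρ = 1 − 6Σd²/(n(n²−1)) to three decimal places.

0.143

Ranks of variable 1: 5, 1, 3, 4, 2, 6
Ranks of variable 2: 6, 3, 1, 5, 4, 2
d = r₁ − r₂: -1, -2, 2, -1, -2, 4
d²: 1, 4, 4, 1, 4, 16; Σd² = 30
ρ = 1 − 6·30/(6·35) = 1 − 180/210 = 0.143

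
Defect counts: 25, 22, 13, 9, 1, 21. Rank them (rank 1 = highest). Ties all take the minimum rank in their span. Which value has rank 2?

Sorted (descending): 25, 22, 21, 13, 9, 1
No ties — each value takes its position as its rank.
Rank 2 → value 22.

22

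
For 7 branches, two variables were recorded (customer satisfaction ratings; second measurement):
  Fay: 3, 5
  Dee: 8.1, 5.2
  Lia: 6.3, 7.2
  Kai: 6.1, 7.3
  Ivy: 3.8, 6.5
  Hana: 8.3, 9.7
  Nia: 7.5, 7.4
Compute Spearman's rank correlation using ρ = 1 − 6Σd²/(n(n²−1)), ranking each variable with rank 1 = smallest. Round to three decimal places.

Ranks of variable 1: 1, 6, 4, 3, 2, 7, 5
Ranks of variable 2: 1, 2, 4, 5, 3, 7, 6
d = r₁ − r₂: 0, 4, 0, -2, -1, 0, -1
d²: 0, 16, 0, 4, 1, 0, 1; Σd² = 22
ρ = 1 − 6·22/(7·48) = 1 − 132/336 = 0.607

0.607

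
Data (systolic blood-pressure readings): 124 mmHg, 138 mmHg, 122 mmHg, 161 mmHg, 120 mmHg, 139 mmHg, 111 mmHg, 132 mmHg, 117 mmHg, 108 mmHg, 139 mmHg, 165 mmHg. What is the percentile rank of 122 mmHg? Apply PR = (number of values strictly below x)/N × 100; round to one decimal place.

33.3

N = 12.
Strictly below 122: 4. Equal to 122: 1.
PR = 4/12 × 100 = 33.3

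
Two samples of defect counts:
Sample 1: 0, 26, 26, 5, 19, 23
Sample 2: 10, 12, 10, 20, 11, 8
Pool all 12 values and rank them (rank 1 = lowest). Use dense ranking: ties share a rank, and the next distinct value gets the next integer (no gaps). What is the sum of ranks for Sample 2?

30

Sorted (ascending): 0, 5, 8, 10, 10, 11, 12, 19, 20, 23, 26, 26
The 2 values of 10 share dense rank 4.
The 2 values of 26 share dense rank 10.
Remaining distinct values take the next consecutive integers.
Sample 2 values → pooled ranks: 10→4, 12→6, 10→4, 20→8, 11→5, 8→3
Rank sum = 4 + 6 + 4 + 8 + 5 + 3 = 30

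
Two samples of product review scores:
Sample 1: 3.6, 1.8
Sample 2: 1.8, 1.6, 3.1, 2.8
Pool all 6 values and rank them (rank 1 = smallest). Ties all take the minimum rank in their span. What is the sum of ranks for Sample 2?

12

Sorted (ascending): 1.6, 1.8, 1.8, 2.8, 3.1, 3.6
The 2 values of 1.8 occupy positions 2–3 → each gets rank 2.
Sample 2 values → pooled ranks: 1.8→2, 1.6→1, 3.1→5, 2.8→4
Rank sum = 2 + 1 + 5 + 4 = 12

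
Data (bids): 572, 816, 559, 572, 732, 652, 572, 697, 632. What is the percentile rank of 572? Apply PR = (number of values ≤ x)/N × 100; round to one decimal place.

44.4

N = 9.
Strictly below 572: 1. Equal to 572: 3.
PR = 4/9 × 100 = 44.4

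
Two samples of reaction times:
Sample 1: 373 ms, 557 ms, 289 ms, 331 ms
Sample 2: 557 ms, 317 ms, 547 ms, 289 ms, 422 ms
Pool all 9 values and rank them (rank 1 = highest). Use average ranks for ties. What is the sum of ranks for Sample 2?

24

Sorted (descending): 557, 557, 547, 422, 373, 331, 317, 289, 289
The 2 values of 557 occupy positions 1–2 → average rank (1+2)/2 = 1.5.
The 2 values of 289 occupy positions 8–9 → average rank (8+9)/2 = 8.5.
Sample 2 values → pooled ranks: 557→1.5, 317→7, 547→3, 289→8.5, 422→4
Rank sum = 1.5 + 7 + 3 + 8.5 + 4 = 24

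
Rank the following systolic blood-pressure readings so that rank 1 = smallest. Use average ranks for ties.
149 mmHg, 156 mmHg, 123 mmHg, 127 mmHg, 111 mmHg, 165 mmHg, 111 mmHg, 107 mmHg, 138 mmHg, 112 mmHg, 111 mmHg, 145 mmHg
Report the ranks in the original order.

10, 11, 6, 7, 3, 12, 3, 1, 8, 5, 3, 9

Sorted (ascending): 107, 111, 111, 111, 112, 123, 127, 138, 145, 149, 156, 165
The 3 values of 111 occupy positions 2–4 → average rank 3.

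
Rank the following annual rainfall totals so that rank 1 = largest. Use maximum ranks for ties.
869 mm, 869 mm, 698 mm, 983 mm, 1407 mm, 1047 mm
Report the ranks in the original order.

5, 5, 6, 3, 1, 2

Sorted (descending): 1407, 1047, 983, 869, 869, 698
The 2 values of 869 occupy positions 4–5 → each gets rank 5.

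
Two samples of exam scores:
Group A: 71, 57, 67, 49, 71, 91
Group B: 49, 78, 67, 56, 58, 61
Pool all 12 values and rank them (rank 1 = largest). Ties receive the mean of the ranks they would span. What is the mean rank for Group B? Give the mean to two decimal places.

7.33

Sorted (descending): 91, 78, 71, 71, 67, 67, 61, 58, 57, 56, 49, 49
The 2 values of 71 occupy positions 3–4 → average rank (3+4)/2 = 3.5.
The 2 values of 67 occupy positions 5–6 → average rank (5+6)/2 = 5.5.
The 2 values of 49 occupy positions 11–12 → average rank (11+12)/2 = 11.5.
Group B values → pooled ranks: 49→11.5, 78→2, 67→5.5, 56→10, 58→8, 61→7
Mean rank = (11.5 + 2 + 5.5 + 10 + 8 + 7) / 6 = 7.33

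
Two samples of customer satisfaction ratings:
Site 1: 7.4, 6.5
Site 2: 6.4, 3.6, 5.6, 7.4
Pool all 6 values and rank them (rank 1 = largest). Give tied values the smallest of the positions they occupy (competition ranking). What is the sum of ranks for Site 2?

16

Sorted (descending): 7.4, 7.4, 6.5, 6.4, 5.6, 3.6
The 2 values of 7.4 occupy positions 1–2 → each gets rank 1.
Site 2 values → pooled ranks: 6.4→4, 3.6→6, 5.6→5, 7.4→1
Rank sum = 4 + 6 + 5 + 1 = 16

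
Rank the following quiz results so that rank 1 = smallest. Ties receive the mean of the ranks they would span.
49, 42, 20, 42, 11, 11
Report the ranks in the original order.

6, 4.5, 3, 4.5, 1.5, 1.5

Sorted (ascending): 11, 11, 20, 42, 42, 49
The 2 values of 11 occupy positions 1–2 → average rank (1+2)/2 = 1.5.
The 2 values of 42 occupy positions 4–5 → average rank (4+5)/2 = 4.5.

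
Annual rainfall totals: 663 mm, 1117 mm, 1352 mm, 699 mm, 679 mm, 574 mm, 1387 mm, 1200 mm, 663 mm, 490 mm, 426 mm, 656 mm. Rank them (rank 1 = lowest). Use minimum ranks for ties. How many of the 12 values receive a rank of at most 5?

6

Sorted (ascending): 426, 490, 574, 656, 663, 663, 679, 699, 1117, 1200, 1352, 1387
The 2 values of 663 occupy positions 5–6 → each gets rank 5.
Ranks ≤ 5: {1, 2, 3, 4, 5, 5} → 6 values.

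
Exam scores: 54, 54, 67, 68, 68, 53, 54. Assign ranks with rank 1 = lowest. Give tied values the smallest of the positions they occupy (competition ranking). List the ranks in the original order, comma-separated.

2, 2, 5, 6, 6, 1, 2

Sorted (ascending): 53, 54, 54, 54, 67, 68, 68
The 3 values of 54 occupy positions 2–4 → each gets rank 2.
The 2 values of 68 occupy positions 6–7 → each gets rank 6.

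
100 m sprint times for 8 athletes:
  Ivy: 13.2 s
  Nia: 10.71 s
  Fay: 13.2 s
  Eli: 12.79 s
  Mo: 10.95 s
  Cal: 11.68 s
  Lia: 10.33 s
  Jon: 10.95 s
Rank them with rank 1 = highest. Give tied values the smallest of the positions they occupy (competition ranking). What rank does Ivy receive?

Sorted (descending): 13.2, 13.2, 12.79, 11.68, 10.95, 10.95, 10.71, 10.33
The 2 values of 13.2 occupy positions 1–2 → each gets rank 1.
The 2 values of 10.95 occupy positions 5–6 → each gets rank 5.
Ivy has value 13.2 s → rank 1.

1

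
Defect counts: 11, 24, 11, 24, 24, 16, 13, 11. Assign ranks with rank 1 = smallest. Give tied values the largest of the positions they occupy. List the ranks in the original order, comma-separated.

Sorted (ascending): 11, 11, 11, 13, 16, 24, 24, 24
The 3 values of 11 occupy positions 1–3 → each gets rank 3.
The 3 values of 24 occupy positions 6–8 → each gets rank 8.

3, 8, 3, 8, 8, 5, 4, 3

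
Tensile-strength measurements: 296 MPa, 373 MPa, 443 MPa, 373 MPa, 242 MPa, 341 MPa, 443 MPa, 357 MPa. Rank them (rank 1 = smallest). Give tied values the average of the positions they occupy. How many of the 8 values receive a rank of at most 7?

Sorted (ascending): 242, 296, 341, 357, 373, 373, 443, 443
The 2 values of 373 occupy positions 5–6 → average rank (5+6)/2 = 5.5.
The 2 values of 443 occupy positions 7–8 → average rank (7+8)/2 = 7.5.
Ranks ≤ 7: {1, 2, 3, 4, 5.5, 5.5} → 6 values.

6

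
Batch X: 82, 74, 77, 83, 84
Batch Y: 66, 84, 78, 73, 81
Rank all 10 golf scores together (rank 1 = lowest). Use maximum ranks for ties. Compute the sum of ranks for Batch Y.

Sorted (ascending): 66, 73, 74, 77, 78, 81, 82, 83, 84, 84
The 2 values of 84 occupy positions 9–10 → each gets rank 10.
Batch Y values → pooled ranks: 66→1, 84→10, 78→5, 73→2, 81→6
Rank sum = 1 + 10 + 5 + 2 + 6 = 24

24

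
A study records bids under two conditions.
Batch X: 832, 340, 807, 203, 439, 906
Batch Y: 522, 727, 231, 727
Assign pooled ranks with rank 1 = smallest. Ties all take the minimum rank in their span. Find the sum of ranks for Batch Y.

19

Sorted (ascending): 203, 231, 340, 439, 522, 727, 727, 807, 832, 906
The 2 values of 727 occupy positions 6–7 → each gets rank 6.
Batch Y values → pooled ranks: 522→5, 727→6, 231→2, 727→6
Rank sum = 5 + 6 + 2 + 6 = 19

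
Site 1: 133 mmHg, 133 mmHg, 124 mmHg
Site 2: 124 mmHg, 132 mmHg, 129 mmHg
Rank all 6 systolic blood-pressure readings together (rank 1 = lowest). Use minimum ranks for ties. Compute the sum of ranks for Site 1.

Sorted (ascending): 124, 124, 129, 132, 133, 133
The 2 values of 124 occupy positions 1–2 → each gets rank 1.
The 2 values of 133 occupy positions 5–6 → each gets rank 5.
Site 1 values → pooled ranks: 133→5, 133→5, 124→1
Rank sum = 5 + 5 + 1 = 11

11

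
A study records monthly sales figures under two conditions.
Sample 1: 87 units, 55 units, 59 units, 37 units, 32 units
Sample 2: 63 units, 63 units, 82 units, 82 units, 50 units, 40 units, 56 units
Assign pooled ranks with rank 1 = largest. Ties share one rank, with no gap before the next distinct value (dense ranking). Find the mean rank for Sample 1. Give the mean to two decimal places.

6.00

Sorted (descending): 87, 82, 82, 63, 63, 59, 56, 55, 50, 40, 37, 32
The 2 values of 82 share dense rank 2.
The 2 values of 63 share dense rank 3.
Remaining distinct values take the next consecutive integers.
Sample 1 values → pooled ranks: 87→1, 55→6, 59→4, 37→9, 32→10
Mean rank = (1 + 6 + 4 + 9 + 10) / 5 = 6.00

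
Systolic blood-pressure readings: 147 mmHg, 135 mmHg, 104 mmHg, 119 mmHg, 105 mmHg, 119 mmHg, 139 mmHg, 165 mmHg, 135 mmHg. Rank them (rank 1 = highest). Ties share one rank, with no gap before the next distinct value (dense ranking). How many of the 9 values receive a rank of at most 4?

5

Sorted (descending): 165, 147, 139, 135, 135, 119, 119, 105, 104
The 2 values of 135 share dense rank 4.
The 2 values of 119 share dense rank 5.
Remaining distinct values take the next consecutive integers.
Ranks ≤ 4: {1, 2, 3, 4, 4} → 5 values.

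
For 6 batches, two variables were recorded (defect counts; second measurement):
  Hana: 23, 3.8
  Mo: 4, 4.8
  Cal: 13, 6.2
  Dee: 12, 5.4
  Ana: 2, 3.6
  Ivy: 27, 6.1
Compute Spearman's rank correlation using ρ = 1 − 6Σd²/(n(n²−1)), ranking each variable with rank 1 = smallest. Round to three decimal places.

0.543

Ranks of variable 1: 5, 2, 4, 3, 1, 6
Ranks of variable 2: 2, 3, 6, 4, 1, 5
d = r₁ − r₂: 3, -1, -2, -1, 0, 1
d²: 9, 1, 4, 1, 0, 1; Σd² = 16
ρ = 1 − 6·16/(6·35) = 1 − 96/210 = 0.543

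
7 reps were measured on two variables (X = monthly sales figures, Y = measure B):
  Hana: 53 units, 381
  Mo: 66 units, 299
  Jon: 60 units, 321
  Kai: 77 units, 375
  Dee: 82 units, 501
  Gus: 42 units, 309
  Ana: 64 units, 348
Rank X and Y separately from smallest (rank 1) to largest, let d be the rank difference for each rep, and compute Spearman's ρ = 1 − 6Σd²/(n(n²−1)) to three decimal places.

Ranks of variable 1: 2, 5, 3, 6, 7, 1, 4
Ranks of variable 2: 6, 1, 3, 5, 7, 2, 4
d = r₁ − r₂: -4, 4, 0, 1, 0, -1, 0
d²: 16, 16, 0, 1, 0, 1, 0; Σd² = 34
ρ = 1 − 6·34/(7·48) = 1 − 204/336 = 0.393

0.393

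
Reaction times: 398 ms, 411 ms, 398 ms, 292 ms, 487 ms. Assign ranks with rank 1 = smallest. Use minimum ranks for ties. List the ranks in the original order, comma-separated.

2, 4, 2, 1, 5

Sorted (ascending): 292, 398, 398, 411, 487
The 2 values of 398 occupy positions 2–3 → each gets rank 2.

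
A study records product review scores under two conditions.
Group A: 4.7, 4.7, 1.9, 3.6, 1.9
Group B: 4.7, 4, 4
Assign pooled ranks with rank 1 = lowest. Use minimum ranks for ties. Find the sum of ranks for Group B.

14

Sorted (ascending): 1.9, 1.9, 3.6, 4, 4, 4.7, 4.7, 4.7
The 2 values of 1.9 occupy positions 1–2 → each gets rank 1.
The 2 values of 4 occupy positions 4–5 → each gets rank 4.
The 3 values of 4.7 occupy positions 6–8 → each gets rank 6.
Group B values → pooled ranks: 4.7→6, 4→4, 4→4
Rank sum = 6 + 4 + 4 = 14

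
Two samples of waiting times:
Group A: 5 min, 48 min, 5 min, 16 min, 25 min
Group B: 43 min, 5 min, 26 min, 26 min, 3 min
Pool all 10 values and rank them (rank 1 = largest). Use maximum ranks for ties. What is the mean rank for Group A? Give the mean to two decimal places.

6.00

Sorted (descending): 48, 43, 26, 26, 25, 16, 5, 5, 5, 3
The 2 values of 26 occupy positions 3–4 → each gets rank 4.
The 3 values of 5 occupy positions 7–9 → each gets rank 9.
Group A values → pooled ranks: 5→9, 48→1, 5→9, 16→6, 25→5
Mean rank = (9 + 1 + 9 + 6 + 5) / 5 = 6.00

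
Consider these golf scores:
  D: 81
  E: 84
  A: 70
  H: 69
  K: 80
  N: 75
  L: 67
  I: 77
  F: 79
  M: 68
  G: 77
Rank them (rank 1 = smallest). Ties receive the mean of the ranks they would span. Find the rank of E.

11

Sorted (ascending): 67, 68, 69, 70, 75, 77, 77, 79, 80, 81, 84
The 2 values of 77 occupy positions 6–7 → average rank (6+7)/2 = 6.5.
E has value 84 → rank 11.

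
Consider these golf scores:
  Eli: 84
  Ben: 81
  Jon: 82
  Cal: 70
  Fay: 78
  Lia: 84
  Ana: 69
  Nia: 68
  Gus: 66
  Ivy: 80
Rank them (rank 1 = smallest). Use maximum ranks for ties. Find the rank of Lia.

10

Sorted (ascending): 66, 68, 69, 70, 78, 80, 81, 82, 84, 84
The 2 values of 84 occupy positions 9–10 → each gets rank 10.
Lia has value 84 → rank 10.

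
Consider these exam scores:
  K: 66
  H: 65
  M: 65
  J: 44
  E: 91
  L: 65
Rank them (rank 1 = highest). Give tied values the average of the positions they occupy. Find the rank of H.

4

Sorted (descending): 91, 66, 65, 65, 65, 44
The 3 values of 65 occupy positions 3–5 → average rank 4.
H has value 65 → rank 4.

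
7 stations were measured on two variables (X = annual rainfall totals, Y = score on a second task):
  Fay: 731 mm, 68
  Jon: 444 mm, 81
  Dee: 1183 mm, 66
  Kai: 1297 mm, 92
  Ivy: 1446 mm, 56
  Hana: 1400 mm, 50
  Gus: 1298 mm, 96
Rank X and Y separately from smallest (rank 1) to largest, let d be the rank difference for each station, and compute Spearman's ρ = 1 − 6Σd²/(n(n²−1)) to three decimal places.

-0.393

Ranks of variable 1: 2, 1, 3, 4, 7, 6, 5
Ranks of variable 2: 4, 5, 3, 6, 2, 1, 7
d = r₁ − r₂: -2, -4, 0, -2, 5, 5, -2
d²: 4, 16, 0, 4, 25, 25, 4; Σd² = 78
ρ = 1 − 6·78/(7·48) = 1 − 468/336 = -0.393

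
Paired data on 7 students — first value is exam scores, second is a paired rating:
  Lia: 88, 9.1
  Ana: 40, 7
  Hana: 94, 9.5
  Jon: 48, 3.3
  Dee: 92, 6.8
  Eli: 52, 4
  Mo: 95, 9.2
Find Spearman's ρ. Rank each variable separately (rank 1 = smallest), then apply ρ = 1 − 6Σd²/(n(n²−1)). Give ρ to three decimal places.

0.679

Ranks of variable 1: 4, 1, 6, 2, 5, 3, 7
Ranks of variable 2: 5, 4, 7, 1, 3, 2, 6
d = r₁ − r₂: -1, -3, -1, 1, 2, 1, 1
d²: 1, 9, 1, 1, 4, 1, 1; Σd² = 18
ρ = 1 − 6·18/(7·48) = 1 − 108/336 = 0.679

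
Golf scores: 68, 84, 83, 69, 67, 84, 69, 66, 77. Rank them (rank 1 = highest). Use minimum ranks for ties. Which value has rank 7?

Sorted (descending): 84, 84, 83, 77, 69, 69, 68, 67, 66
The 2 values of 84 occupy positions 1–2 → each gets rank 1.
The 2 values of 69 occupy positions 5–6 → each gets rank 5.
Rank 7 → value 68.

68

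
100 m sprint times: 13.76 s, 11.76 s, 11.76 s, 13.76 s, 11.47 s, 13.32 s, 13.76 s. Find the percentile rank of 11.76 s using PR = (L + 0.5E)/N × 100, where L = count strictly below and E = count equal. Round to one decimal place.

28.6

N = 7.
Strictly below 11.76: 1. Equal to 11.76: 2.
PR = (1 + 0.5·2)/7 × 100 = 28.6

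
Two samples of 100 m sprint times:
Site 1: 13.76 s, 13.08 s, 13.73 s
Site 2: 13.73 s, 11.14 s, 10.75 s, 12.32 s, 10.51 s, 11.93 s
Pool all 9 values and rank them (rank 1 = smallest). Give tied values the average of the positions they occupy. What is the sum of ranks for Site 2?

22.5

Sorted (ascending): 10.51, 10.75, 11.14, 11.93, 12.32, 13.08, 13.73, 13.73, 13.76
The 2 values of 13.73 occupy positions 7–8 → average rank (7+8)/2 = 7.5.
Site 2 values → pooled ranks: 13.73→7.5, 11.14→3, 10.75→2, 12.32→5, 10.51→1, 11.93→4
Rank sum = 7.5 + 3 + 2 + 5 + 1 + 4 = 22.5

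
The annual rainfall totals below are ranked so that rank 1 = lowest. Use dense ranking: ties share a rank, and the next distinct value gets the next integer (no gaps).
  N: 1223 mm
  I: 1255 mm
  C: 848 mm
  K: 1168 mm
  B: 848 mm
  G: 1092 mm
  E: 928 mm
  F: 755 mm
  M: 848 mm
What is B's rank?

2

Sorted (ascending): 755, 848, 848, 848, 928, 1092, 1168, 1223, 1255
The 3 values of 848 share dense rank 2.
Remaining distinct values take the next consecutive integers.
B has value 848 mm → rank 2.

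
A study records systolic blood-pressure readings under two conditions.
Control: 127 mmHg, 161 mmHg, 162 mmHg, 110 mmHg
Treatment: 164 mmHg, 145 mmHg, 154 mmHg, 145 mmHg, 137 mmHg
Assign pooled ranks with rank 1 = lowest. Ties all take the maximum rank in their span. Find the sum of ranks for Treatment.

28

Sorted (ascending): 110, 127, 137, 145, 145, 154, 161, 162, 164
The 2 values of 145 occupy positions 4–5 → each gets rank 5.
Treatment values → pooled ranks: 164→9, 145→5, 154→6, 145→5, 137→3
Rank sum = 9 + 5 + 6 + 5 + 3 = 28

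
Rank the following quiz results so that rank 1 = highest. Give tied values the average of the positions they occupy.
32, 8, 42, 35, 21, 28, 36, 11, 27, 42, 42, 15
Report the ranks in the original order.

6, 12, 2, 5, 9, 7, 4, 11, 8, 2, 2, 10

Sorted (descending): 42, 42, 42, 36, 35, 32, 28, 27, 21, 15, 11, 8
The 3 values of 42 occupy positions 1–3 → average rank 2.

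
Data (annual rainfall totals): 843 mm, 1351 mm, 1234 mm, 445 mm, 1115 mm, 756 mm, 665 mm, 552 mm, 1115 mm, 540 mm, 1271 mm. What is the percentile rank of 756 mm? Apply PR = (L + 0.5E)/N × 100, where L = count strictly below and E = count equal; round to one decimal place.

N = 11.
Strictly below 756: 4. Equal to 756: 1.
PR = (4 + 0.5·1)/11 × 100 = 40.9

40.9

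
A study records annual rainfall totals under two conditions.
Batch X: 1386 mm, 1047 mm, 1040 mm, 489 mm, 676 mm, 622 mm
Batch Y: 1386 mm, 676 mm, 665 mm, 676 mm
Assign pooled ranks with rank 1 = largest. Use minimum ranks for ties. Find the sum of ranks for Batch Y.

Sorted (descending): 1386, 1386, 1047, 1040, 676, 676, 676, 665, 622, 489
The 2 values of 1386 occupy positions 1–2 → each gets rank 1.
The 3 values of 676 occupy positions 5–7 → each gets rank 5.
Batch Y values → pooled ranks: 1386→1, 676→5, 665→8, 676→5
Rank sum = 1 + 5 + 8 + 5 = 19

19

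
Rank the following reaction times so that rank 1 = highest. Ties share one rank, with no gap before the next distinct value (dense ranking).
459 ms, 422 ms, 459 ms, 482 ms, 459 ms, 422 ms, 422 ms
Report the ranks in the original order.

Sorted (descending): 482, 459, 459, 459, 422, 422, 422
The 3 values of 459 share dense rank 2.
The 3 values of 422 share dense rank 3.
Remaining distinct values take the next consecutive integers.

2, 3, 2, 1, 2, 3, 3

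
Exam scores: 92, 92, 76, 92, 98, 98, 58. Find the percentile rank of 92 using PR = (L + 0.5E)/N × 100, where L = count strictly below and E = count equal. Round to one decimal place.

50.0

N = 7.
Strictly below 92: 2. Equal to 92: 3.
PR = (2 + 0.5·3)/7 × 100 = 50.0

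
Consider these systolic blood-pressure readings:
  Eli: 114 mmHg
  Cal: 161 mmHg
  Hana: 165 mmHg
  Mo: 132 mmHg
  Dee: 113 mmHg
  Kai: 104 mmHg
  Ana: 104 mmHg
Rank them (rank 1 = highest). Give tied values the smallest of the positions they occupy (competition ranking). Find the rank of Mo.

Sorted (descending): 165, 161, 132, 114, 113, 104, 104
The 2 values of 104 occupy positions 6–7 → each gets rank 6.
Mo has value 132 mmHg → rank 3.

3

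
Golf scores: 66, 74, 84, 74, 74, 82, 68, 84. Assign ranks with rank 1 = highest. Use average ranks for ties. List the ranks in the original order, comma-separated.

Sorted (descending): 84, 84, 82, 74, 74, 74, 68, 66
The 2 values of 84 occupy positions 1–2 → average rank (1+2)/2 = 1.5.
The 3 values of 74 occupy positions 4–6 → average rank 5.

8, 5, 1.5, 5, 5, 3, 7, 1.5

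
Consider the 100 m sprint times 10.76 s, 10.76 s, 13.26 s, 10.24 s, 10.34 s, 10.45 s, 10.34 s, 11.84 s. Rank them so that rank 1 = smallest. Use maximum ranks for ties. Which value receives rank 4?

Sorted (ascending): 10.24, 10.34, 10.34, 10.45, 10.76, 10.76, 11.84, 13.26
The 2 values of 10.34 occupy positions 2–3 → each gets rank 3.
The 2 values of 10.76 occupy positions 5–6 → each gets rank 6.
Rank 4 → value 10.45.

10.45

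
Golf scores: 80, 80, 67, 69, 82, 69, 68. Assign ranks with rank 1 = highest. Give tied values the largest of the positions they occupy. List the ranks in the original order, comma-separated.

3, 3, 7, 5, 1, 5, 6

Sorted (descending): 82, 80, 80, 69, 69, 68, 67
The 2 values of 80 occupy positions 2–3 → each gets rank 3.
The 2 values of 69 occupy positions 4–5 → each gets rank 5.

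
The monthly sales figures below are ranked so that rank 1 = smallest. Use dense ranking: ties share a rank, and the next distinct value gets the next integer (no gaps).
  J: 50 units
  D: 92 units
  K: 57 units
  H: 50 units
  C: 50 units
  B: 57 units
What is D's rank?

Sorted (ascending): 50, 50, 50, 57, 57, 92
The 3 values of 50 share dense rank 1.
The 2 values of 57 share dense rank 2.
Remaining distinct values take the next consecutive integers.
D has value 92 units → rank 3.

3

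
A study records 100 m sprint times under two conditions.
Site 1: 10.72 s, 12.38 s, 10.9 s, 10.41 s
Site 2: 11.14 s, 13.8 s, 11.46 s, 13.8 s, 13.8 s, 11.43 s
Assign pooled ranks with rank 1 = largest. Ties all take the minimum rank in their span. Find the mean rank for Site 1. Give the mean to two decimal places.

Sorted (descending): 13.8, 13.8, 13.8, 12.38, 11.46, 11.43, 11.14, 10.9, 10.72, 10.41
The 3 values of 13.8 occupy positions 1–3 → each gets rank 1.
Site 1 values → pooled ranks: 10.72→9, 12.38→4, 10.9→8, 10.41→10
Mean rank = (9 + 4 + 8 + 10) / 4 = 7.75

7.75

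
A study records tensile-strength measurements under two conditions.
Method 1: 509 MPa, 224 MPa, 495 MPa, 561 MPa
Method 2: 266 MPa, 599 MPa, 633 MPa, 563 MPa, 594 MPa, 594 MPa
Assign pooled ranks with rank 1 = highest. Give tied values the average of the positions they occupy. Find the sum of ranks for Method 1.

31

Sorted (descending): 633, 599, 594, 594, 563, 561, 509, 495, 266, 224
The 2 values of 594 occupy positions 3–4 → average rank (3+4)/2 = 3.5.
Method 1 values → pooled ranks: 509→7, 224→10, 495→8, 561→6
Rank sum = 7 + 10 + 8 + 6 = 31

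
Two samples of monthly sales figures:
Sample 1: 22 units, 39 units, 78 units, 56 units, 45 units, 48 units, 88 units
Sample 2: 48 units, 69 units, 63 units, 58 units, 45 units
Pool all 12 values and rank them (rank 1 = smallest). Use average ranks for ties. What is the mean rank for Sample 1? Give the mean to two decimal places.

6.00

Sorted (ascending): 22, 39, 45, 45, 48, 48, 56, 58, 63, 69, 78, 88
The 2 values of 45 occupy positions 3–4 → average rank (3+4)/2 = 3.5.
The 2 values of 48 occupy positions 5–6 → average rank (5+6)/2 = 5.5.
Sample 1 values → pooled ranks: 22→1, 39→2, 78→11, 56→7, 45→3.5, 48→5.5, 88→12
Mean rank = (1 + 2 + 11 + 7 + 3.5 + 5.5 + 12) / 7 = 6.00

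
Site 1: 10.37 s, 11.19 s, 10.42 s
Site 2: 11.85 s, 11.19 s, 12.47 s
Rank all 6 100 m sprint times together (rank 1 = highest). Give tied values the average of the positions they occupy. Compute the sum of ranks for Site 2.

6.5

Sorted (descending): 12.47, 11.85, 11.19, 11.19, 10.42, 10.37
The 2 values of 11.19 occupy positions 3–4 → average rank (3+4)/2 = 3.5.
Site 2 values → pooled ranks: 11.85→2, 11.19→3.5, 12.47→1
Rank sum = 2 + 3.5 + 1 = 6.5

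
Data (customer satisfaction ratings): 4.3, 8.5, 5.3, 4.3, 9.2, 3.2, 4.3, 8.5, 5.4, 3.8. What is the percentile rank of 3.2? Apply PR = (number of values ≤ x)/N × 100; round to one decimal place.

N = 10.
Strictly below 3.2: 0. Equal to 3.2: 1.
PR = 1/10 × 100 = 10.0

10.0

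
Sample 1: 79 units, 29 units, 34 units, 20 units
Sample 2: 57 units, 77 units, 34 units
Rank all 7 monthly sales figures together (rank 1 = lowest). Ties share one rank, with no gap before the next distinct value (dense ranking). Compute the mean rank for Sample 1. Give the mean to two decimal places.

Sorted (ascending): 20, 29, 34, 34, 57, 77, 79
The 2 values of 34 share dense rank 3.
Remaining distinct values take the next consecutive integers.
Sample 1 values → pooled ranks: 79→6, 29→2, 34→3, 20→1
Mean rank = (6 + 2 + 3 + 1) / 4 = 3.00

3.00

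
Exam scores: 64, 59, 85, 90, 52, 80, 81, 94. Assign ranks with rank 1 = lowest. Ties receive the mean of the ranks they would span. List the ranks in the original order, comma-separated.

3, 2, 6, 7, 1, 4, 5, 8

Sorted (ascending): 52, 59, 64, 80, 81, 85, 90, 94
No ties — each value takes its position as its rank.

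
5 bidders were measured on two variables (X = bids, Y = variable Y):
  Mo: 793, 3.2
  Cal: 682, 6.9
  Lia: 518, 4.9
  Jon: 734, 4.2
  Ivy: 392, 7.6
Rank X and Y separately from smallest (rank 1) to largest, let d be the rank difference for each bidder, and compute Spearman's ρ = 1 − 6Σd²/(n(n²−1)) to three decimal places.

-0.900

Ranks of variable 1: 5, 3, 2, 4, 1
Ranks of variable 2: 1, 4, 3, 2, 5
d = r₁ − r₂: 4, -1, -1, 2, -4
d²: 16, 1, 1, 4, 16; Σd² = 38
ρ = 1 − 6·38/(5·24) = 1 − 228/120 = -0.900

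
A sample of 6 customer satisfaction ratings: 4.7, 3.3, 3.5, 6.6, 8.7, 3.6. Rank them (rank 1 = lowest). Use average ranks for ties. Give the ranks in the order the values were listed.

4, 1, 2, 5, 6, 3

Sorted (ascending): 3.3, 3.5, 3.6, 4.7, 6.6, 8.7
No ties — each value takes its position as its rank.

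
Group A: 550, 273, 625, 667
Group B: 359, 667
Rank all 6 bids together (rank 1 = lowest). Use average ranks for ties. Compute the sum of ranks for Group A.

Sorted (ascending): 273, 359, 550, 625, 667, 667
The 2 values of 667 occupy positions 5–6 → average rank (5+6)/2 = 5.5.
Group A values → pooled ranks: 550→3, 273→1, 625→4, 667→5.5
Rank sum = 3 + 1 + 4 + 5.5 = 13.5

13.5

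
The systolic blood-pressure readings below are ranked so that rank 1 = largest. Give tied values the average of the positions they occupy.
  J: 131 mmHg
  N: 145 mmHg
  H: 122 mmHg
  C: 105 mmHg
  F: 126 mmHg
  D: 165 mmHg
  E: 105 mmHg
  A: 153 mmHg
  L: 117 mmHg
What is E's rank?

8.5

Sorted (descending): 165, 153, 145, 131, 126, 122, 117, 105, 105
The 2 values of 105 occupy positions 8–9 → average rank (8+9)/2 = 8.5.
E has value 105 mmHg → rank 8.5.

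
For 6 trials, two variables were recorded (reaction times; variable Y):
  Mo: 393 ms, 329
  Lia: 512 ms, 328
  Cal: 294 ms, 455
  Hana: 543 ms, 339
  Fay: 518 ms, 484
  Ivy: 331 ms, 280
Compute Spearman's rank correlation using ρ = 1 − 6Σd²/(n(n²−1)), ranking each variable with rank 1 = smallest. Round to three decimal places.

0.257

Ranks of variable 1: 3, 4, 1, 6, 5, 2
Ranks of variable 2: 3, 2, 5, 4, 6, 1
d = r₁ − r₂: 0, 2, -4, 2, -1, 1
d²: 0, 4, 16, 4, 1, 1; Σd² = 26
ρ = 1 − 6·26/(6·35) = 1 − 156/210 = 0.257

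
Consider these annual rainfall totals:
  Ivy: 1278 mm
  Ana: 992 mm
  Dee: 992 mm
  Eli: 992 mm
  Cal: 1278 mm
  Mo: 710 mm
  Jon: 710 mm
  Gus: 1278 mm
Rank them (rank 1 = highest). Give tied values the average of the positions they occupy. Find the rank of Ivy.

2

Sorted (descending): 1278, 1278, 1278, 992, 992, 992, 710, 710
The 3 values of 1278 occupy positions 1–3 → average rank 2.
The 3 values of 992 occupy positions 4–6 → average rank 5.
The 2 values of 710 occupy positions 7–8 → average rank (7+8)/2 = 7.5.
Ivy has value 1278 mm → rank 2.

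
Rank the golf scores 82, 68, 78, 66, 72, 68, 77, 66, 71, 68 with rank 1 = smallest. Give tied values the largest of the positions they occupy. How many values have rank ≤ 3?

2

Sorted (ascending): 66, 66, 68, 68, 68, 71, 72, 77, 78, 82
The 2 values of 66 occupy positions 1–2 → each gets rank 2.
The 3 values of 68 occupy positions 3–5 → each gets rank 5.
Ranks ≤ 3: {2, 2} → 2 values.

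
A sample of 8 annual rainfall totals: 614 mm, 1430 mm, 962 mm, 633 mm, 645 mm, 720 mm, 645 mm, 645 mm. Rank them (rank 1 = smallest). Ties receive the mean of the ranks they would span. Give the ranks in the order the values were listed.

1, 8, 7, 2, 4, 6, 4, 4

Sorted (ascending): 614, 633, 645, 645, 645, 720, 962, 1430
The 3 values of 645 occupy positions 3–5 → average rank 4.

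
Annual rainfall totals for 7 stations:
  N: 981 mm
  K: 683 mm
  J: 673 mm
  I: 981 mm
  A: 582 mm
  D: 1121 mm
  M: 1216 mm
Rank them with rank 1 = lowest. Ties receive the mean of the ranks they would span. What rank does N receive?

Sorted (ascending): 582, 673, 683, 981, 981, 1121, 1216
The 2 values of 981 occupy positions 4–5 → average rank (4+5)/2 = 4.5.
N has value 981 mm → rank 4.5.

4.5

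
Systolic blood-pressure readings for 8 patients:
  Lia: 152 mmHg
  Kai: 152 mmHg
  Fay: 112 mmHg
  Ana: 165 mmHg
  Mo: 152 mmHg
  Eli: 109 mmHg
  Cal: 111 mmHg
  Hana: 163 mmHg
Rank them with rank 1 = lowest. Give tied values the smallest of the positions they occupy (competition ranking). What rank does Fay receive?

3

Sorted (ascending): 109, 111, 112, 152, 152, 152, 163, 165
The 3 values of 152 occupy positions 4–6 → each gets rank 4.
Fay has value 112 mmHg → rank 3.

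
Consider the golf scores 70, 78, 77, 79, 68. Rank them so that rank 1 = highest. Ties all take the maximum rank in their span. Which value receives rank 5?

Sorted (descending): 79, 78, 77, 70, 68
No ties — each value takes its position as its rank.
Rank 5 → value 68.

68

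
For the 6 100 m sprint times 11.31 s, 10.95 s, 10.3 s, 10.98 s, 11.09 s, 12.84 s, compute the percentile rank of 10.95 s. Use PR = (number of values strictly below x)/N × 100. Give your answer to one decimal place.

N = 6.
Strictly below 10.95: 1. Equal to 10.95: 1.
PR = 1/6 × 100 = 16.7

16.7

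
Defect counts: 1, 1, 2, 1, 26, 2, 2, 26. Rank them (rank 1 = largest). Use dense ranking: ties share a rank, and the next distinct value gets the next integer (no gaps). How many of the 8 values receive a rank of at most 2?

5

Sorted (descending): 26, 26, 2, 2, 2, 1, 1, 1
The 2 values of 26 share dense rank 1.
The 3 values of 2 share dense rank 2.
The 3 values of 1 share dense rank 3.
Ranks ≤ 2: {1, 1, 2, 2, 2} → 5 values.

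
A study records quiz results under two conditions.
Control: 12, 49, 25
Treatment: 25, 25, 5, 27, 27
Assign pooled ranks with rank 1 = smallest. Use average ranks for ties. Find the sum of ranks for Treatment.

Sorted (ascending): 5, 12, 25, 25, 25, 27, 27, 49
The 3 values of 25 occupy positions 3–5 → average rank 4.
The 2 values of 27 occupy positions 6–7 → average rank (6+7)/2 = 6.5.
Treatment values → pooled ranks: 25→4, 25→4, 5→1, 27→6.5, 27→6.5
Rank sum = 4 + 4 + 1 + 6.5 + 6.5 = 22

22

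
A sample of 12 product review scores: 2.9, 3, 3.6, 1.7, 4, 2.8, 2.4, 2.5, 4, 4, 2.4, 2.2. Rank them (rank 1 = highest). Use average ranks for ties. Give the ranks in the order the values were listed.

6, 5, 4, 12, 2, 7, 9.5, 8, 2, 2, 9.5, 11

Sorted (descending): 4, 4, 4, 3.6, 3, 2.9, 2.8, 2.5, 2.4, 2.4, 2.2, 1.7
The 3 values of 4 occupy positions 1–3 → average rank 2.
The 2 values of 2.4 occupy positions 9–10 → average rank (9+10)/2 = 9.5.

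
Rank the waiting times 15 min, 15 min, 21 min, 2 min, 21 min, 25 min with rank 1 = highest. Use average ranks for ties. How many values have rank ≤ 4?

Sorted (descending): 25, 21, 21, 15, 15, 2
The 2 values of 21 occupy positions 2–3 → average rank (2+3)/2 = 2.5.
The 2 values of 15 occupy positions 4–5 → average rank (4+5)/2 = 4.5.
Ranks ≤ 4: {1, 2.5, 2.5} → 3 values.

3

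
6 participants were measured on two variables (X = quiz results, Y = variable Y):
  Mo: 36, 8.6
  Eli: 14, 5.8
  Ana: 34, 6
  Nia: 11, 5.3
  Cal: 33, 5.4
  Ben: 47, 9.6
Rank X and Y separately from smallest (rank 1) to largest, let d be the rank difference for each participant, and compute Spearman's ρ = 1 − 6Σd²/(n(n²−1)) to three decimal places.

0.943

Ranks of variable 1: 5, 2, 4, 1, 3, 6
Ranks of variable 2: 5, 3, 4, 1, 2, 6
d = r₁ − r₂: 0, -1, 0, 0, 1, 0
d²: 0, 1, 0, 0, 1, 0; Σd² = 2
ρ = 1 − 6·2/(6·35) = 1 − 12/210 = 0.943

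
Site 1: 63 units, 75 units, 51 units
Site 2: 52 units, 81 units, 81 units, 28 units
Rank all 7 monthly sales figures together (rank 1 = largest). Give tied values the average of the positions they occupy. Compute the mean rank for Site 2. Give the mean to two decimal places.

3.75

Sorted (descending): 81, 81, 75, 63, 52, 51, 28
The 2 values of 81 occupy positions 1–2 → average rank (1+2)/2 = 1.5.
Site 2 values → pooled ranks: 52→5, 81→1.5, 81→1.5, 28→7
Mean rank = (5 + 1.5 + 1.5 + 7) / 4 = 3.75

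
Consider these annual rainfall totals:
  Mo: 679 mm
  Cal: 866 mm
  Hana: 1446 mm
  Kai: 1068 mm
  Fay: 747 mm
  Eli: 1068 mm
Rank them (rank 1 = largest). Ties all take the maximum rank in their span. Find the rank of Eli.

Sorted (descending): 1446, 1068, 1068, 866, 747, 679
The 2 values of 1068 occupy positions 2–3 → each gets rank 3.
Eli has value 1068 mm → rank 3.

3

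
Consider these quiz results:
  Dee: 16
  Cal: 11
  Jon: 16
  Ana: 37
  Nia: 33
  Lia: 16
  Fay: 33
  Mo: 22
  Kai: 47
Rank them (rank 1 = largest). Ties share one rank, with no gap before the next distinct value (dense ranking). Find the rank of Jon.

Sorted (descending): 47, 37, 33, 33, 22, 16, 16, 16, 11
The 2 values of 33 share dense rank 3.
The 3 values of 16 share dense rank 5.
Remaining distinct values take the next consecutive integers.
Jon has value 16 → rank 5.

5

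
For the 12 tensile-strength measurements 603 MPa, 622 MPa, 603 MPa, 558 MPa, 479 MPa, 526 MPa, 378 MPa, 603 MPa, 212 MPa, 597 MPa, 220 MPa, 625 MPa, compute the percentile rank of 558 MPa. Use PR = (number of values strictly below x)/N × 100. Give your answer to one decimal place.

41.7

N = 12.
Strictly below 558: 5. Equal to 558: 1.
PR = 5/12 × 100 = 41.7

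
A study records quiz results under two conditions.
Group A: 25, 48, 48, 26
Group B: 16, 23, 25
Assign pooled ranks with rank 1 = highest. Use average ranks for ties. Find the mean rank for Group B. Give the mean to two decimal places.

Sorted (descending): 48, 48, 26, 25, 25, 23, 16
The 2 values of 48 occupy positions 1–2 → average rank (1+2)/2 = 1.5.
The 2 values of 25 occupy positions 4–5 → average rank (4+5)/2 = 4.5.
Group B values → pooled ranks: 16→7, 23→6, 25→4.5
Mean rank = (7 + 6 + 4.5) / 3 = 5.83

5.83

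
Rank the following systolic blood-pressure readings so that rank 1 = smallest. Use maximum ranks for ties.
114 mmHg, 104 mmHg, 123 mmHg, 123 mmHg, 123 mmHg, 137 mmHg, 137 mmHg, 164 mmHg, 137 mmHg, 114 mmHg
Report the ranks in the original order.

Sorted (ascending): 104, 114, 114, 123, 123, 123, 137, 137, 137, 164
The 2 values of 114 occupy positions 2–3 → each gets rank 3.
The 3 values of 123 occupy positions 4–6 → each gets rank 6.
The 3 values of 137 occupy positions 7–9 → each gets rank 9.

3, 1, 6, 6, 6, 9, 9, 10, 9, 3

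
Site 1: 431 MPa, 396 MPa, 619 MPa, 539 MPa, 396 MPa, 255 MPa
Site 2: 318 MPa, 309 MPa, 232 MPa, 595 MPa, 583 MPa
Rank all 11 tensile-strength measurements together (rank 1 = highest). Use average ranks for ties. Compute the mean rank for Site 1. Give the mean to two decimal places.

5.50

Sorted (descending): 619, 595, 583, 539, 431, 396, 396, 318, 309, 255, 232
The 2 values of 396 occupy positions 6–7 → average rank (6+7)/2 = 6.5.
Site 1 values → pooled ranks: 431→5, 396→6.5, 619→1, 539→4, 396→6.5, 255→10
Mean rank = (5 + 6.5 + 1 + 4 + 6.5 + 10) / 6 = 5.50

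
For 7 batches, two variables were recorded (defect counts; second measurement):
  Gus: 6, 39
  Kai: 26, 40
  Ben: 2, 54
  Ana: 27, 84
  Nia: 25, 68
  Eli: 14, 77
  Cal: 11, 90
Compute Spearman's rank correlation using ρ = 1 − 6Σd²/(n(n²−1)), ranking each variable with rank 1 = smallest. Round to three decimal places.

Ranks of variable 1: 2, 6, 1, 7, 5, 4, 3
Ranks of variable 2: 1, 2, 3, 6, 4, 5, 7
d = r₁ − r₂: 1, 4, -2, 1, 1, -1, -4
d²: 1, 16, 4, 1, 1, 1, 16; Σd² = 40
ρ = 1 − 6·40/(7·48) = 1 − 240/336 = 0.286

0.286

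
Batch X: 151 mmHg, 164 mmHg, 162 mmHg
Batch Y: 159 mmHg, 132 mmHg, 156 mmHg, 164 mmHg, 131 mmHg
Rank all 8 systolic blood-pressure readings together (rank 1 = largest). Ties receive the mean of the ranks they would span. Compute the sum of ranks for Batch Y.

25.5

Sorted (descending): 164, 164, 162, 159, 156, 151, 132, 131
The 2 values of 164 occupy positions 1–2 → average rank (1+2)/2 = 1.5.
Batch Y values → pooled ranks: 159→4, 132→7, 156→5, 164→1.5, 131→8
Rank sum = 4 + 7 + 5 + 1.5 + 8 = 25.5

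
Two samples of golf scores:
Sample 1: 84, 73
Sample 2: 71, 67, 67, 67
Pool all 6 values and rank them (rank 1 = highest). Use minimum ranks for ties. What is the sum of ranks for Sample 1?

3

Sorted (descending): 84, 73, 71, 67, 67, 67
The 3 values of 67 occupy positions 4–6 → each gets rank 4.
Sample 1 values → pooled ranks: 84→1, 73→2
Rank sum = 1 + 2 = 3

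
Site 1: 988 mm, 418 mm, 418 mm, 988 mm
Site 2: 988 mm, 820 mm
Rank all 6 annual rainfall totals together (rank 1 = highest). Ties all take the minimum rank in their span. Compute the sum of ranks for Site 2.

Sorted (descending): 988, 988, 988, 820, 418, 418
The 3 values of 988 occupy positions 1–3 → each gets rank 1.
The 2 values of 418 occupy positions 5–6 → each gets rank 5.
Site 2 values → pooled ranks: 988→1, 820→4
Rank sum = 1 + 4 = 5

5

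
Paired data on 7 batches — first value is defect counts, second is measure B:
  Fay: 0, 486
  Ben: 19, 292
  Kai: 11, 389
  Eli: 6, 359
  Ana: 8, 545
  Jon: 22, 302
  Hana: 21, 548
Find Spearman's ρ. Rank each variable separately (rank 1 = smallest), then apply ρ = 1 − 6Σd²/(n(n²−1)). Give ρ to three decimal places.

Ranks of variable 1: 1, 5, 4, 2, 3, 7, 6
Ranks of variable 2: 5, 1, 4, 3, 6, 2, 7
d = r₁ − r₂: -4, 4, 0, -1, -3, 5, -1
d²: 16, 16, 0, 1, 9, 25, 1; Σd² = 68
ρ = 1 − 6·68/(7·48) = 1 − 408/336 = -0.214

-0.214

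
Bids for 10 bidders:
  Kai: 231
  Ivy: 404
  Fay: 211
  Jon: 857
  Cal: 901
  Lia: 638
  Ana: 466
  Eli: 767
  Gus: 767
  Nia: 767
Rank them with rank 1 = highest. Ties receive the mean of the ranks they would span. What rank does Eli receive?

4

Sorted (descending): 901, 857, 767, 767, 767, 638, 466, 404, 231, 211
The 3 values of 767 occupy positions 3–5 → average rank 4.
Eli has value 767 → rank 4.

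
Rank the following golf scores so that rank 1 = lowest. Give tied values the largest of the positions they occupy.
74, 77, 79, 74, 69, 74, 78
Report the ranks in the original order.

4, 5, 7, 4, 1, 4, 6

Sorted (ascending): 69, 74, 74, 74, 77, 78, 79
The 3 values of 74 occupy positions 2–4 → each gets rank 4.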